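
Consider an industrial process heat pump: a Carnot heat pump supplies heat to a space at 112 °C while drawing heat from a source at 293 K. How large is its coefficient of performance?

T_H = 112 °C → 112 + 273.15 = 385.15 K.
Reversible heating COP: COP_HP = T_H/(T_H − T_C) = 385.15/(385.15 − 293.00) = 4.180.

COP_HP ≈ 4.180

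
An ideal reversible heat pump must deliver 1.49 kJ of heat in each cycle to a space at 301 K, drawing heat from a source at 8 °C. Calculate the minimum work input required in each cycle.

T_C = 8 °C → 8 + 273.15 = 281.15 K.
Reversible heating COP: COP_HP = T_H/(T_H − T_C) = 301.00/19.85 = 15.1637.
W = Q_H/COP_HP = 1.49/15.1637 = 0.0983 kJ.

W_in ≈ 0.0983 kJ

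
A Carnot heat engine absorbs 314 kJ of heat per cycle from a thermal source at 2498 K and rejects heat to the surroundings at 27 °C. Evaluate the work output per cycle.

T_C = 27 °C → 27 + 273.15 = 300.15 K.
Since the cycle is reversible, η = 1 − T_C/T_H = 1 − 300.15/2498.00 = 0.8798.
W = η·Q_H = 0.8798 × 314 = 276.3 kJ.

W ≈ 276.3 kJ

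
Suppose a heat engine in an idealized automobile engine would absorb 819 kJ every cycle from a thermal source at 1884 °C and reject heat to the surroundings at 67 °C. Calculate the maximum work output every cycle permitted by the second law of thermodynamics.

T_H = 1884 °C → 1884 + 273.15 = 2157.15 K.
T_C = 67 °C → 67 + 273.15 = 340.15 K.
No engine can exceed the Carnot limit: η_max = 1 − T_C/T_H = 1 − 340.15/2157.15 = 0.8423.
W_max = η_max · Q_H = 0.8423 × 819 = 689.9 kJ.

W_max ≈ 689.9 kJ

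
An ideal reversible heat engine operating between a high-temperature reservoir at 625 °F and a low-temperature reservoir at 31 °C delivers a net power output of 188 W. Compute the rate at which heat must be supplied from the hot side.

T_H = 625 °F → (625 − 32) × 5/9 = 329.44 °C = 602.59 K.
T_C = 31 °C → 31 + 273.15 = 304.15 K.
Since the cycle is reversible, η = 1 − T_C/T_H = 1 − 304.15/602.59 = 0.4953.
Q_H = W/η = 188/0.4953 = 379.6 W.

Q̇_H ≈ 379.6 W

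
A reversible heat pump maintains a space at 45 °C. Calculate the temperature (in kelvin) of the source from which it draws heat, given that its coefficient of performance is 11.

T_C ≈ 289 K

T_H = 45 °C → 45 + 273.15 = 318.15 K.
COP_HP = T_H/(T_H − T_C) ⇒ T_C = T_H·(COP_HP − 1)/COP_HP = 318.15 × (11 − 1)/11 = 289 K.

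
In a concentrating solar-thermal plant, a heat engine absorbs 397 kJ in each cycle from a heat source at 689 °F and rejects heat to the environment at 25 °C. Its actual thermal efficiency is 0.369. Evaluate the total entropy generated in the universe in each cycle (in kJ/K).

T_H = 689 °F → (689 − 32) × 5/9 = 365.00 °C = 638.15 K.
T_C = 25 °C → 25 + 273.15 = 298.15 K.
W = η·Q_H = 0.369 × 397 = 146.5 kJ, so Q_C = Q_H − W = 250.5 kJ.
Entropy balance on the reservoirs: −Q_H/T_H = -0.6221 kJ/K, +Q_C/T_C = 0.8402 kJ/K.
ΔS_univ = −Q_H/T_H + Q_C/T_C = 0.218 kJ/K (> 0, since η = 0.369 < η_Carnot = 0.533).

ΔS_univ ≈ 0.218 kJ/K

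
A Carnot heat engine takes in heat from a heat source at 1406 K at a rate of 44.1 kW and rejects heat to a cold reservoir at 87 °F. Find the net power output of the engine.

T_C = 87 °F → (87 − 32) × 5/9 = 30.56 °C = 303.71 K.
The Carnot efficiency is η = 1 − T_C/T_H = 1 − 303.71/1406.00 = 0.7840.
W = η·Q_H = 0.7840 × 44.1 = 34.6 kW.

Ẇ ≈ 34.6 kW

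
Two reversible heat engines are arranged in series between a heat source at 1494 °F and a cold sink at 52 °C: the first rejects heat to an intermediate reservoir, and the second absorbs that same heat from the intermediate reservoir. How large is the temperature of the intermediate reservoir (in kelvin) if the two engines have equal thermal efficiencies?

T_H = 1494 °F → (1494 − 32) × 5/9 = 812.22 °C = 1085.37 K.
T_C = 52 °C → 52 + 273.15 = 325.15 K.
Equal efficiencies require 1 − T_m/T_H = 1 − T_C/T_m, i.e. T_m/T_H = T_C/T_m, so T_m = √(T_H·T_C) = √(1085.37 × 325.15) = 594 K.

T_m ≈ 594 K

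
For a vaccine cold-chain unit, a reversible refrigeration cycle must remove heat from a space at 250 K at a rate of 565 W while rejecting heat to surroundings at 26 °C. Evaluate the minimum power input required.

T_H = 26 °C → 26 + 273.15 = 299.15 K.
Carnot COP: COP_R = T_C/(T_H − T_C) = 250.00/49.15 = 5.0865.
W = Q_C/COP_R = 565/5.0865 = 111 W.

Ẇ_in ≈ 111 W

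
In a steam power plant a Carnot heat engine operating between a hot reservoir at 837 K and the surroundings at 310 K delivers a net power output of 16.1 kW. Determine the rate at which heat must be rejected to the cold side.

Q̇_C ≈ 9.471 kW

Since the cycle is reversible, η = 1 − T_C/T_H = 1 − 310.00/837.00 = 0.6296.
Since Q_C/Q_H = T_C/T_H and Q_H = W/η, Q_C = W·T_C/(T_H − T_C) = 16.1 × 310.00/527.00 = 9.471 kW.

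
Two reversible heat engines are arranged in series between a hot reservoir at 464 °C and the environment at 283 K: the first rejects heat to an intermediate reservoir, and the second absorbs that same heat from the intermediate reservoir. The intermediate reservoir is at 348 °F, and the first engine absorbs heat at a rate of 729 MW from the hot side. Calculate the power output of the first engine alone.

Ẇ₁ ≈ 285 MW

T_H = 464 °C → 464 + 273.15 = 737.15 K.
T_m = 348 °F → (348 − 32) × 5/9 = 175.56 °C = 448.71 K.
First-stage efficiency η₁ = 1 − T_m/T_H = 1 − 448.71/737.15 = 0.3913.
W₁ = η₁·Q_H = 0.3913 × 729 = 285 MW.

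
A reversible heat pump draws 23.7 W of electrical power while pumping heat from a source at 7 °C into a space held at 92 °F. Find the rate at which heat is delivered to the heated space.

T_H = 92 °F → (92 − 32) × 5/9 = 33.33 °C = 306.48 K.
T_C = 7 °C → 7 + 273.15 = 280.15 K.
COP_HP = T_H/(T_H − T_C) = 306.48/26.33 = 11.6386.
Q_H = COP_HP · W = 11.6386 × 23.7 = 276 W.

Q̇_H ≈ 276 W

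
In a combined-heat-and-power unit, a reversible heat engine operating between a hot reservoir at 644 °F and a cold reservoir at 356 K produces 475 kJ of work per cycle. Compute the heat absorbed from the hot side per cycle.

Q_H ≈ 1130 kJ

T_H = 644 °F → (644 − 32) × 5/9 = 340.00 °C = 613.15 K.
η_rev = 1 − T_C/T_H = 1 − 356.00/613.15 = 0.4194.
Q_H = W/η = 475/0.4194 = 1130 kJ.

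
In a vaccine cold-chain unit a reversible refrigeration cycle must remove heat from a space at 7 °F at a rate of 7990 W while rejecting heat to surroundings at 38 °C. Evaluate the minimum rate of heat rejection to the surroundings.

Q̇_H ≈ 9590 W

T_H = 38 °C → 38 + 273.15 = 311.15 K.
T_C = 7 °F → (7 − 32) × 5/9 = -13.89 °C = 259.26 K.
For a reversible cycle Q_H/Q_C = T_H/T_C, so Q_H = Q_C·T_H/T_C = 7990 × 311.15/259.26 = 9590 W.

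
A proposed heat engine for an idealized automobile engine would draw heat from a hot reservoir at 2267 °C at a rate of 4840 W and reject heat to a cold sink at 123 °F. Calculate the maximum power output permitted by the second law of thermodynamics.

Ẇ_max ≈ 4223 W

T_H = 2267 °C → 2267 + 273.15 = 2540.15 K.
T_C = 123 °F → (123 − 32) × 5/9 = 50.56 °C = 323.71 K.
The second-law ceiling is the Carnot efficiency, η_max = 1 − T_C/T_H = 1 − 323.71/2540.15 = 0.8726.
W_max = η_max · Q_H = 0.8726 × 4840 = 4223 W.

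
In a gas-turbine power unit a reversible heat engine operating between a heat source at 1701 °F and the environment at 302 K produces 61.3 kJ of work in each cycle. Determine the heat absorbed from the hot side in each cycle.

Q_H ≈ 81.9 kJ

T_H = 1701 °F → (1701 − 32) × 5/9 = 927.22 °C = 1200.37 K.
Since the cycle is reversible, η = 1 − T_C/T_H = 1 − 302.00/1200.37 = 0.7484.
Q_H = W/η = 61.3/0.7484 = 81.9 kJ.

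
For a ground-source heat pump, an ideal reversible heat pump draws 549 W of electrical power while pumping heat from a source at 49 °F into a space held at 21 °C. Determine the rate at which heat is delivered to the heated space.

Q̇_H ≈ 14000 W

T_H = 21 °C → 21 + 273.15 = 294.15 K.
T_C = 49 °F → (49 − 32) × 5/9 = 9.44 °C = 282.59 K.
Reversible heating COP: COP_HP = T_H/(T_H − T_C) = 294.15/11.56 = 25.4553.
Q_H = COP_HP · W = 25.4553 × 549 = 14000 W.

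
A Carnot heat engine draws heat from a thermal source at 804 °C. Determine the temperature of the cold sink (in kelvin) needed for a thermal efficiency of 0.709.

T_C ≈ 313 K

T_H = 804 °C → 804 + 273.15 = 1077.15 K.
From η = 1 − T_C/T_H, T_C = T_H·(1 − η) = 1077.15 × (1 − 0.709) = 313 K.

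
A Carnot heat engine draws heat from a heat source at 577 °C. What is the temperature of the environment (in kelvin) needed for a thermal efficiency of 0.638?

T_H = 577 °C → 577 + 273.15 = 850.15 K.
From η = 1 − T_C/T_H, T_C = T_H·(1 − η) = 850.15 × (1 − 0.638) = 308 K.

T_C ≈ 308 K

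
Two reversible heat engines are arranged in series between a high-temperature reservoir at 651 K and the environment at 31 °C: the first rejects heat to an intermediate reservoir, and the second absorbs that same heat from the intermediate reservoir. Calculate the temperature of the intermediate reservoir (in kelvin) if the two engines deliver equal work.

T_C = 31 °C → 31 + 273.15 = 304.15 K.
For reversible stages Q_m = Q_H·(T_m/T_H). Setting W₁ = Q_H(1 − T_m/T_H) equal to W₂ = Q_m(1 − T_C/T_m) = Q_H·(T_m − T_C)/T_H gives T_H − T_m = T_m − T_C, so T_m = (T_H + T_C)/2 = (651.00 + 304.15)/2 = 478 K.

T_m ≈ 478 K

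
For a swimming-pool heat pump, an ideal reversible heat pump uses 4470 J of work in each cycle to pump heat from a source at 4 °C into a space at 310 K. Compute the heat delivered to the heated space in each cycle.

Q_H ≈ 42200 J

T_C = 4 °C → 4 + 273.15 = 277.15 K.
For a reversible heat pump, COP_HP = T_H/(T_H − T_C) = 310.00/32.85 = 9.4368.
Q_H = COP_HP · W = 9.4368 × 4470 = 42200 J.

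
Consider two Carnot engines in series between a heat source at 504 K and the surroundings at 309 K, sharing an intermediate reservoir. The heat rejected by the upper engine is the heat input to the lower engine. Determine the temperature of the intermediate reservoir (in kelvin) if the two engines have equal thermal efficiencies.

T_m ≈ 394.6 K

Equal efficiencies require 1 − T_m/T_H = 1 − T_C/T_m, i.e. T_m/T_H = T_C/T_m, so T_m = √(T_H·T_C) = √(504.00 × 309.00) = 394.6 K.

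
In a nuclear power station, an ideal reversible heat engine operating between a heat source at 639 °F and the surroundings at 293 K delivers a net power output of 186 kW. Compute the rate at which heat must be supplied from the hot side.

T_H = 639 °F → (639 − 32) × 5/9 = 337.22 °C = 610.37 K.
The Carnot efficiency is η = 1 − T_C/T_H = 1 − 293.00/610.37 = 0.5200.
Q_H = W/η = 186/0.5200 = 358 kW.

Q̇_H ≈ 358 kW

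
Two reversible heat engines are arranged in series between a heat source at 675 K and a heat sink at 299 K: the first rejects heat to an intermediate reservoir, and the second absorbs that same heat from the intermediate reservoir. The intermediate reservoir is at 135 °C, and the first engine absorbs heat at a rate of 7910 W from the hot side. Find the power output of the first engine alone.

Ẇ₁ ≈ 3127 W

T_m = 135 °C → 135 + 273.15 = 408.15 K.
First-stage efficiency η₁ = 1 − T_m/T_H = 1 − 408.15/675.00 = 0.3953.
W₁ = η₁·Q_H = 0.3953 × 7910 = 3127 W.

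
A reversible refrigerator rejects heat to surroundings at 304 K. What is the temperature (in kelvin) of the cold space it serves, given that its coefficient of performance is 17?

COP_R = T_C/(T_H − T_C) ⇒ T_C = T_H·COP_R/(1 + COP_R) = 304.00 × 17/(1 + 17) = 287 K.

T_C ≈ 287 K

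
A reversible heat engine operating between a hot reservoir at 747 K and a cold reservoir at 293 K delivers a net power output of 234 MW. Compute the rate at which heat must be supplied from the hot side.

For a reversible engine, η = 1 − T_C/T_H = 1 − 293.00/747.00 = 0.6078.
Q_H = W/η = 234/0.6078 = 385 MW.

Q̇_H ≈ 385 MW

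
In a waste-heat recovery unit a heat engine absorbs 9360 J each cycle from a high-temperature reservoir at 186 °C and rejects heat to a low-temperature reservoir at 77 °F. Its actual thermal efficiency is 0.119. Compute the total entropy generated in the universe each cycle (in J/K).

T_H = 186 °C → 186 + 273.15 = 459.15 K.
T_C = 77 °F → (77 − 32) × 5/9 = 25.00 °C = 298.15 K.
W = η·Q_H = 0.119 × 9360 = 1114 J, so Q_C = Q_H − W = 8246 J.
Reservoir entropy changes: ΔS_H = −Q_H/T_H = −9360/459.15 = -20.39 J/K and ΔS_C = +Q_C/T_C = 8246/298.15 = 27.66 J/K.
ΔS_univ = −Q_H/T_H + Q_C/T_C = 7.27 J/K (> 0, since η = 0.119 < η_Carnot = 0.351).

ΔS_univ ≈ 7.27 J/K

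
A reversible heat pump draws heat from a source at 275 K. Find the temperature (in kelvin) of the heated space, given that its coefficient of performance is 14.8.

T_H ≈ 295 K

COP_HP = T_H/(T_H − T_C) ⇒ T_H = T_C·COP_HP/(COP_HP − 1) = 275.00 × 14.8/(14.8 − 1) = 295 K.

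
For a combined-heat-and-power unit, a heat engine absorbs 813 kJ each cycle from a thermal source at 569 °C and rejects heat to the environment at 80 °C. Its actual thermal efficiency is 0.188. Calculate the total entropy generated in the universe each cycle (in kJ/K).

ΔS_univ ≈ 0.9039 kJ/K

T_H = 569 °C → 569 + 273.15 = 842.15 K.
T_C = 80 °C → 80 + 273.15 = 353.15 K.
W = η·Q_H = 0.188 × 813 = 152.8 kJ, so Q_C = Q_H − W = 660.2 kJ.
Reservoir entropy changes: ΔS_H = −Q_H/T_H = −813/842.15 = -0.9654 kJ/K and ΔS_C = +Q_C/T_C = 660.2/353.15 = 1.869 kJ/K.
ΔS_univ = −Q_H/T_H + Q_C/T_C = 0.9039 kJ/K (> 0, since η = 0.188 < η_Carnot = 0.581).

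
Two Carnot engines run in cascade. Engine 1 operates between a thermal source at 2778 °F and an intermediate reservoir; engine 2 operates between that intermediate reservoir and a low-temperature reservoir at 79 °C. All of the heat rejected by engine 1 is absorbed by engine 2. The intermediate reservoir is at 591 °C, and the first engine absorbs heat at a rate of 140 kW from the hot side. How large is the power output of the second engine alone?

Ẇ₂ ≈ 39.85 kW

T_H = 2778 °F → (2778 − 32) × 5/9 = 1525.56 °C = 1798.71 K.
T_C = 79 °C → 79 + 273.15 = 352.15 K.
T_m = 591 °C → 591 + 273.15 = 864.15 K.
Heat entering the second stage: Q_m = Q_H·(T_m/T_H) = 140 × 864.15/1798.71 = 67.26 kW.
Second-stage efficiency η₂ = 1 − T_C/T_m = 1 − 352.15/864.15 = 0.5925, so W₂ = η₂·Q_m = 39.85 kW.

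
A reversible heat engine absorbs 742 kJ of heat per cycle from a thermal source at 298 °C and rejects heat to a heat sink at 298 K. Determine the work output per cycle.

W ≈ 355 kJ

T_H = 298 °C → 298 + 273.15 = 571.15 K.
η_rev = 1 − T_C/T_H = 1 − 298.00/571.15 = 0.4782.
W = η·Q_H = 0.4782 × 742 = 355 kJ.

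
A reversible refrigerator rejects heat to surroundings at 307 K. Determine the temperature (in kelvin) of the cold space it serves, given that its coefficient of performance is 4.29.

COP_R = T_C/(T_H − T_C) ⇒ T_C = T_H·COP_R/(1 + COP_R) = 307.00 × 4.29/(1 + 4.29) = 249.0 K.

T_C ≈ 249.0 K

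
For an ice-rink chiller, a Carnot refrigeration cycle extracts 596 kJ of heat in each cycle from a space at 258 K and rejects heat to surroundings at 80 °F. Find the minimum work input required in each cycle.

W_in ≈ 96.6 kJ

T_H = 80 °F → (80 − 32) × 5/9 = 26.67 °C = 299.82 K.
The reversible coefficient of performance is COP_R = T_C/(T_H − T_C) = 258.00/41.82 = 6.1698.
W = Q_C/COP_R = 596/6.1698 = 96.6 kJ.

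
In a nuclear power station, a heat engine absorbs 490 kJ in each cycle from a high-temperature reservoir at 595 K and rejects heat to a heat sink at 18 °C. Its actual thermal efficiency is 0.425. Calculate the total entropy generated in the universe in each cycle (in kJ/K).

T_C = 18 °C → 18 + 273.15 = 291.15 K.
W = η·Q_H = 0.425 × 490 = 208.2 kJ, so Q_C = Q_H − W = 281.8 kJ.
Reservoir entropy changes: ΔS_H = −Q_H/T_H = −490/595.00 = -0.8235 kJ/K and ΔS_C = +Q_C/T_C = 281.8/291.15 = 0.9677 kJ/K.
ΔS_univ = −Q_H/T_H + Q_C/T_C = 0.144 kJ/K (> 0, since η = 0.425 < η_Carnot = 0.511).

ΔS_univ ≈ 0.144 kJ/K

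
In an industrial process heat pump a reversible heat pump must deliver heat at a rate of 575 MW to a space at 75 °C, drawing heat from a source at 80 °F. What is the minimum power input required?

Ẇ_in ≈ 79.8 MW

T_H = 75 °C → 75 + 273.15 = 348.15 K.
T_C = 80 °F → (80 − 32) × 5/9 = 26.67 °C = 299.82 K.
The Carnot heat-pump COP is COP_HP = T_H/(T_H − T_C) = 348.15/48.33 = 7.2031.
W = Q_H/COP_HP = 575/7.2031 = 79.8 MW.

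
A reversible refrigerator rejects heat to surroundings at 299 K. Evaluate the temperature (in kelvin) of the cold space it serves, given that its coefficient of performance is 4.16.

COP_R = T_C/(T_H − T_C) ⇒ T_C = T_H·COP_R/(1 + COP_R) = 299.00 × 4.16/(1 + 4.16) = 241.1 K.

T_C ≈ 241.1 K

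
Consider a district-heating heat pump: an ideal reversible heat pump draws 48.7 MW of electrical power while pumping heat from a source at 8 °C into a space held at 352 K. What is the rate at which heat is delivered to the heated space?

Q̇_H ≈ 242 MW

T_C = 8 °C → 8 + 273.15 = 281.15 K.
COP_HP = T_H/(T_H − T_C) = 352.00/70.85 = 4.9682.
Q_H = COP_HP · W = 4.9682 × 48.7 = 242 MW.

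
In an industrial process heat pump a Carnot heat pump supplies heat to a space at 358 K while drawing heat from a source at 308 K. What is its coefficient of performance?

COP_HP ≈ 7.160

For a reversible heat pump, COP_HP = T_H/(T_H − T_C) = 358.00/(358.00 − 308.00) = 7.160.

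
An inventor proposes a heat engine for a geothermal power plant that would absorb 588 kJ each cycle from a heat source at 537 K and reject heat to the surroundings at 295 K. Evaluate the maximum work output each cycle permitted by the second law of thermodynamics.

The second-law ceiling is the Carnot efficiency, η_max = 1 − T_C/T_H = 1 − 295.00/537.00 = 0.4507.
W_max = η_max · Q_H = 0.4507 × 588 = 265.0 kJ.

W_max ≈ 265.0 kJ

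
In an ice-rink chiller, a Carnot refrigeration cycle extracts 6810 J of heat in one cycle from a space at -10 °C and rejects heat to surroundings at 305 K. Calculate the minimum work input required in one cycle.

W_in ≈ 1080 J

T_C = -10 °C → -10 + 273.15 = 263.15 K.
COP_R = T_C/(T_H − T_C) = 263.15/41.85 = 6.2879.
W = Q_C/COP_R = 6810/6.2879 = 1080 J.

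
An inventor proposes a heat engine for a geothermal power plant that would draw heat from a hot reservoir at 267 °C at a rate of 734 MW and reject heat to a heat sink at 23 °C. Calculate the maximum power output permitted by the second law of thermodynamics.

Ẇ_max ≈ 332 MW

T_H = 267 °C → 267 + 273.15 = 540.15 K.
T_C = 23 °C → 23 + 273.15 = 296.15 K.
No engine can exceed the Carnot limit: η_max = 1 − T_C/T_H = 1 − 296.15/540.15 = 0.4517.
W_max = η_max · Q_H = 0.4517 × 734 = 332 MW.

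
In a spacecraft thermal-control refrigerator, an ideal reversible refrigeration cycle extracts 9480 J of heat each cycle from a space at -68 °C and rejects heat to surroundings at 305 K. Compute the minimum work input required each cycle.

T_C = -68 °C → -68 + 273.15 = 205.15 K.
For a reversible refrigerator, COP_R = T_C/(T_H − T_C) = 205.15/99.85 = 2.0546.
W = Q_C/COP_R = 9480/2.0546 = 4610 J.

W_in ≈ 4610 J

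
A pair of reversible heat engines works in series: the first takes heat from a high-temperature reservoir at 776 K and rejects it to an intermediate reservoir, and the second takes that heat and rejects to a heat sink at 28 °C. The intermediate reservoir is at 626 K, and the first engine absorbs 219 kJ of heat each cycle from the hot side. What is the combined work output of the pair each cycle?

W_total ≈ 134 kJ

T_C = 28 °C → 28 + 273.15 = 301.15 K.
Two reversible stages in series are equivalent to a single Carnot engine between T_H and T_C, so η_total = 1 − T_C/T_H = 1 − 301.15/776.00 = 0.6119.
W_total = η_total · Q_H = 0.6119 × 219 = 134 kJ.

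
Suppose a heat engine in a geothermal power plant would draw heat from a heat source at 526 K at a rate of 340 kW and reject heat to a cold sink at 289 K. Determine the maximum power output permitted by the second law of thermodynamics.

By the Carnot theorem, η_max = 1 − T_C/T_H = 1 − 289.00/526.00 = 0.4506.
W_max = η_max · Q_H = 0.4506 × 340 = 153 kW.

Ẇ_max ≈ 153 kW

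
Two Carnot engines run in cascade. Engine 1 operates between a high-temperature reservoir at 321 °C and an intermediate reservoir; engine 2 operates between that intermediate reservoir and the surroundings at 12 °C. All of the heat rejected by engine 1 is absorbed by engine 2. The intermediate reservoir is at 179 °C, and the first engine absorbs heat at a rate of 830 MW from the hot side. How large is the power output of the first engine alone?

T_H = 321 °C → 321 + 273.15 = 594.15 K.
T_C = 12 °C → 12 + 273.15 = 285.15 K.
T_m = 179 °C → 179 + 273.15 = 452.15 K.
First-stage efficiency η₁ = 1 − T_m/T_H = 1 − 452.15/594.15 = 0.2390.
W₁ = η₁·Q_H = 0.2390 × 830 = 198 MW.

Ẇ₁ ≈ 198 MW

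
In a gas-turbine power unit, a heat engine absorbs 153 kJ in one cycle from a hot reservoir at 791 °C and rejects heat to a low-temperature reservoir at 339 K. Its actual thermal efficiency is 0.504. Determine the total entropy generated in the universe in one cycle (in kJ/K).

T_H = 791 °C → 791 + 273.15 = 1064.15 K.
W = η·Q_H = 0.504 × 153 = 77.11 kJ, so Q_C = Q_H − W = 75.89 kJ.
The hot reservoir loses entropy Q_H/T_H = 153/1064.15 = 0.1438 kJ/K; the cold reservoir gains Q_C/T_C = 75.89/339.00 = 0.2239 kJ/K.
ΔS_univ = −Q_H/T_H + Q_C/T_C = 0.0801 kJ/K (> 0, since η = 0.504 < η_Carnot = 0.681).

ΔS_univ ≈ 0.0801 kJ/K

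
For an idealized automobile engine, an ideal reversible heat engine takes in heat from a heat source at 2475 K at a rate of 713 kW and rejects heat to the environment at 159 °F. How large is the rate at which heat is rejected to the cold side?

T_C = 159 °F → (159 − 32) × 5/9 = 70.56 °C = 343.71 K.
For a reversible engine, η = 1 − T_C/T_H = 1 − 343.71/2475.00 = 0.8611.
For a reversible cycle Q_C/Q_H = T_C/T_H, so Q_C = 713 × 343.71/2475.00 = 99.01 kW.

Q̇_C ≈ 99.01 kW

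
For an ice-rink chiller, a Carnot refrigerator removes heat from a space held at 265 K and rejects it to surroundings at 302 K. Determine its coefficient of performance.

Carnot COP: COP_R = T_C/(T_H − T_C) = 265.00/(302.00 − 265.00) = 7.162.

COP_R ≈ 7.162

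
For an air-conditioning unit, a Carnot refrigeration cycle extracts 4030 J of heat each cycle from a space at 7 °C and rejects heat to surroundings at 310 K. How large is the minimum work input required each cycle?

T_C = 7 °C → 7 + 273.15 = 280.15 K.
The reversible coefficient of performance is COP_R = T_C/(T_H − T_C) = 280.15/29.85 = 9.3853.
W = Q_C/COP_R = 4030/9.3853 = 429 J.

W_in ≈ 429 J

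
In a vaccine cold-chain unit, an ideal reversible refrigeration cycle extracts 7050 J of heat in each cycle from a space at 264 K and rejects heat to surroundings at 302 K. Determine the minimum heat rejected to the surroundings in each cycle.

For a reversible cycle Q_H/Q_C = T_H/T_C, so Q_H = Q_C·T_H/T_C = 7050 × 302.00/264.00 = 8060 J.

Q_H ≈ 8060 J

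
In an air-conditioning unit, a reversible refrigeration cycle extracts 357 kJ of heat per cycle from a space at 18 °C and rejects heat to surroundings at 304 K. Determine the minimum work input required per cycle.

T_C = 18 °C → 18 + 273.15 = 291.15 K.
COP_R = T_C/(T_H − T_C) = 291.15/12.85 = 22.6576.
W = Q_C/COP_R = 357/22.6576 = 15.8 kJ.

W_in ≈ 15.8 kJ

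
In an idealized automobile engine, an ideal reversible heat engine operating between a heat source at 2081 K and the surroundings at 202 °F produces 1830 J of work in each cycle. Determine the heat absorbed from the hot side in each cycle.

Q_H ≈ 2220 J

T_C = 202 °F → (202 − 32) × 5/9 = 94.44 °C = 367.59 K.
For a reversible engine, η = 1 − T_C/T_H = 1 − 367.59/2081.00 = 0.8234.
Q_H = W/η = 1830/0.8234 = 2220 J.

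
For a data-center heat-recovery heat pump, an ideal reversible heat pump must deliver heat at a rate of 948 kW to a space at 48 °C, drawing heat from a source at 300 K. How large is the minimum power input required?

T_H = 48 °C → 48 + 273.15 = 321.15 K.
Reversible heating COP: COP_HP = T_H/(T_H − T_C) = 321.15/21.15 = 15.1844.
W = Q_H/COP_HP = 948/15.1844 = 62.43 kW.

Ẇ_in ≈ 62.43 kW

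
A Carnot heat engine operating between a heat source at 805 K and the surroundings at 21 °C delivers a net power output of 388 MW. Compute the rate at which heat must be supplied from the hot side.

T_C = 21 °C → 21 + 273.15 = 294.15 K.
η_rev = 1 − T_C/T_H = 1 − 294.15/805.00 = 0.6346.
Q_H = W/η = 388/0.6346 = 611 MW.

Q̇_H ≈ 611 MW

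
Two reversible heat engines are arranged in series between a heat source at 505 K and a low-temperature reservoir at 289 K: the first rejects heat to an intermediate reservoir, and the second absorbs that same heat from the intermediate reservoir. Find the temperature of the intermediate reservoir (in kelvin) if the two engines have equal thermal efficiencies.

Equal efficiencies require 1 − T_m/T_H = 1 − T_C/T_m, i.e. T_m/T_H = T_C/T_m, so T_m = √(T_H·T_C) = √(505.00 × 289.00) = 382 K.

T_m ≈ 382 K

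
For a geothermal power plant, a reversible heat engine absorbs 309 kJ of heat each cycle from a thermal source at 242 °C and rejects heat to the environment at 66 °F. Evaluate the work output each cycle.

T_H = 242 °C → 242 + 273.15 = 515.15 K.
T_C = 66 °F → (66 − 32) × 5/9 = 18.89 °C = 292.04 K.
The Carnot efficiency is η = 1 − T_C/T_H = 1 − 292.04/515.15 = 0.4331.
W = η·Q_H = 0.4331 × 309 = 133.8 kJ.

W ≈ 133.8 kJ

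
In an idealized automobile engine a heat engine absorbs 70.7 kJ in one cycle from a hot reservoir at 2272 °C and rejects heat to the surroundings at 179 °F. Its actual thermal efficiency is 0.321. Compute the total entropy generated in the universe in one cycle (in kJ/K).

ΔS_univ ≈ 0.108 kJ/K

T_H = 2272 °C → 2272 + 273.15 = 2545.15 K.
T_C = 179 °F → (179 − 32) × 5/9 = 81.67 °C = 354.82 K.
W = η·Q_H = 0.321 × 70.7 = 22.69 kJ, so Q_C = Q_H − W = 48.01 kJ.
The hot reservoir loses entropy Q_H/T_H = 70.7/2545.15 = 0.02778 kJ/K; the cold reservoir gains Q_C/T_C = 48.01/354.82 = 0.1353 kJ/K.
ΔS_univ = −Q_H/T_H + Q_C/T_C = 0.108 kJ/K (> 0, since η = 0.321 < η_Carnot = 0.861).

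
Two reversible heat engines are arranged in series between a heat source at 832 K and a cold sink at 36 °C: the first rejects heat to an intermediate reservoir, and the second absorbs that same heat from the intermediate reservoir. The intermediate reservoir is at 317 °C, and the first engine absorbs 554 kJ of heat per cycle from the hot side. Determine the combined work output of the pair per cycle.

W_total ≈ 348 kJ

T_C = 36 °C → 36 + 273.15 = 309.15 K.
Two reversible stages in series are equivalent to a single Carnot engine between T_H and T_C, so η_total = 1 − T_C/T_H = 1 − 309.15/832.00 = 0.6284.
W_total = η_total · Q_H = 0.6284 × 554 = 348 kJ.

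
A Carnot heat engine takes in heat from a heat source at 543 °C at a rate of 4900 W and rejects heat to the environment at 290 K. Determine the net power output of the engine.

T_H = 543 °C → 543 + 273.15 = 816.15 K.
η_rev = 1 − T_C/T_H = 1 − 290.00/816.15 = 0.6447.
W = η·Q_H = 0.6447 × 4900 = 3160 W.

Ẇ ≈ 3160 W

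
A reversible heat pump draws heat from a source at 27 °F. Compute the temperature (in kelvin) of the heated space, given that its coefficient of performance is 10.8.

T_C = 27 °F → (27 − 32) × 5/9 = -2.78 °C = 270.37 K.
COP_HP = T_H/(T_H − T_C) ⇒ T_H = T_C·COP_HP/(COP_HP − 1) = 270.37 × 10.8/(10.8 − 1) = 298.0 K.

T_H ≈ 298.0 K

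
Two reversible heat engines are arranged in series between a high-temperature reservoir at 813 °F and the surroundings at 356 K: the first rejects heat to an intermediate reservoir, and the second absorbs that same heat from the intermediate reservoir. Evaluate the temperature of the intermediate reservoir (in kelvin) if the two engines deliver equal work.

T_H = 813 °F → (813 − 32) × 5/9 = 433.89 °C = 707.04 K.
For reversible stages Q_m = Q_H·(T_m/T_H). Setting W₁ = Q_H(1 − T_m/T_H) equal to W₂ = Q_m(1 − T_C/T_m) = Q_H·(T_m − T_C)/T_H gives T_H − T_m = T_m − T_C, so T_m = (T_H + T_C)/2 = (707.04 + 356.00)/2 = 532 K.

T_m ≈ 532 K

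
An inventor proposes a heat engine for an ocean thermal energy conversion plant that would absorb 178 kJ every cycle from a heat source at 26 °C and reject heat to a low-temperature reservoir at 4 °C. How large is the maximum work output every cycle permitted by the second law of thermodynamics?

W_max ≈ 13.1 kJ

T_H = 26 °C → 26 + 273.15 = 299.15 K.
T_C = 4 °C → 4 + 273.15 = 277.15 K.
The upper bound on efficiency is η_max = 1 − T_C/T_H = 1 − 277.15/299.15 = 0.0735.
W_max = η_max · Q_H = 0.0735 × 178 = 13.1 kJ.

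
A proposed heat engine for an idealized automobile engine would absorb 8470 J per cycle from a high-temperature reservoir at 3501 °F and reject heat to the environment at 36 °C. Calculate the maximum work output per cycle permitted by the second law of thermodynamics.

W_max ≈ 7280 J

T_H = 3501 °F → (3501 − 32) × 5/9 = 1927.22 °C = 2200.37 K.
T_C = 36 °C → 36 + 273.15 = 309.15 K.
No engine can exceed the Carnot limit: η_max = 1 − T_C/T_H = 1 − 309.15/2200.37 = 0.8595.
W_max = η_max · Q_H = 0.8595 × 8470 = 7280 J.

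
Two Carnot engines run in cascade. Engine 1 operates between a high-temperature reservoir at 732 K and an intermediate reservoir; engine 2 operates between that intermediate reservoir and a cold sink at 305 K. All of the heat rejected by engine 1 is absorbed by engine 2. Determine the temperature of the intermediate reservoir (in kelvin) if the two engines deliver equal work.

For reversible stages Q_m = Q_H·(T_m/T_H). Setting W₁ = Q_H(1 − T_m/T_H) equal to W₂ = Q_m(1 − T_C/T_m) = Q_H·(T_m − T_C)/T_H gives T_H − T_m = T_m − T_C, so T_m = (T_H + T_C)/2 = (732.00 + 305.00)/2 = 518 K.

T_m ≈ 518 K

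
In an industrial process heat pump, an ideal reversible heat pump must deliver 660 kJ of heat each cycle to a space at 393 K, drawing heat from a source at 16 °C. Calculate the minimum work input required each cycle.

W_in ≈ 174 kJ

T_C = 16 °C → 16 + 273.15 = 289.15 K.
Reversible heating COP: COP_HP = T_H/(T_H − T_C) = 393.00/103.85 = 3.7843.
W = Q_H/COP_HP = 660/3.7843 = 174 kJ.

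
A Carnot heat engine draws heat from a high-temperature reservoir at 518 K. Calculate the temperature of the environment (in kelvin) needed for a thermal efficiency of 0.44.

From η = 1 − T_C/T_H, T_C = T_H·(1 − η) = 518.00 × (1 − 0.44) = 290 K.

T_C ≈ 290 K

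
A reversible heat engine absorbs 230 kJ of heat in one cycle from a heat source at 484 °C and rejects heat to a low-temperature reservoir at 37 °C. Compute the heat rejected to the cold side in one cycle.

T_H = 484 °C → 484 + 273.15 = 757.15 K.
T_C = 37 °C → 37 + 273.15 = 310.15 K.
Carnot efficiency: η = 1 − T_C/T_H = 1 − 310.15/757.15 = 0.5904.
For a reversible cycle Q_C/Q_H = T_C/T_H, so Q_C = 230 × 310.15/757.15 = 94.2 kJ.

Q_C ≈ 94.2 kJ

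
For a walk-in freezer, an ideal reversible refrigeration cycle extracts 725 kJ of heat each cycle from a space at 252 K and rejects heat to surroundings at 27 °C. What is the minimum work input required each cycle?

T_H = 27 °C → 27 + 273.15 = 300.15 K.
The reversible coefficient of performance is COP_R = T_C/(T_H − T_C) = 252.00/48.15 = 5.2336.
W = Q_C/COP_R = 725/5.2336 = 139 kJ.

W_in ≈ 139 kJ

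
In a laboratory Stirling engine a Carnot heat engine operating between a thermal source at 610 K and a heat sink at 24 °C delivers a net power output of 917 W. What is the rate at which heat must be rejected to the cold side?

Q̇_C ≈ 871 W

T_C = 24 °C → 24 + 273.15 = 297.15 K.
η_rev = 1 − T_C/T_H = 1 − 297.15/610.00 = 0.5129.
Since Q_C/Q_H = T_C/T_H and Q_H = W/η, Q_C = W·T_C/(T_H − T_C) = 917 × 297.15/312.85 = 871 W.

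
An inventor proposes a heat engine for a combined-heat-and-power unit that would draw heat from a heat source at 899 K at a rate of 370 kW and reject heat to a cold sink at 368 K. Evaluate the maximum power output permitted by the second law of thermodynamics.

Ẇ_max ≈ 219 kW

No engine can exceed the Carnot limit: η_max = 1 − T_C/T_H = 1 − 368.00/899.00 = 0.5907.
W_max = η_max · Q_H = 0.5907 × 370 = 219 kW.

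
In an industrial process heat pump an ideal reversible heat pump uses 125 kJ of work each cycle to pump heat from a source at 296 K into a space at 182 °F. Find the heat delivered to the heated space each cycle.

T_H = 182 °F → (182 − 32) × 5/9 = 83.33 °C = 356.48 K.
For a reversible heat pump, COP_HP = T_H/(T_H − T_C) = 356.48/60.48 = 5.8939.
Q_H = COP_HP · W = 5.8939 × 125 = 737 kJ.

Q_H ≈ 737 kJ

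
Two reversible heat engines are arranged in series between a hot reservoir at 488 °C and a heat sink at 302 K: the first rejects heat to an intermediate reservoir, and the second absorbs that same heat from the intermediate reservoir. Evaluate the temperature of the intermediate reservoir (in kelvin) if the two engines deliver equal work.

T_H = 488 °C → 488 + 273.15 = 761.15 K.
For reversible stages Q_m = Q_H·(T_m/T_H). Setting W₁ = Q_H(1 − T_m/T_H) equal to W₂ = Q_m(1 − T_C/T_m) = Q_H·(T_m − T_C)/T_H gives T_H − T_m = T_m − T_C, so T_m = (T_H + T_C)/2 = (761.15 + 302.00)/2 = 532 K.

T_m ≈ 532 K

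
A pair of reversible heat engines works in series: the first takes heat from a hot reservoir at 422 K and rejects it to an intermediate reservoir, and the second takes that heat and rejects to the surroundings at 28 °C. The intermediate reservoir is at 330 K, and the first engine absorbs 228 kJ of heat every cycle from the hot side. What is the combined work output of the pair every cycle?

W_total ≈ 65.3 kJ

T_C = 28 °C → 28 + 273.15 = 301.15 K.
Two reversible stages in series are equivalent to a single Carnot engine between T_H and T_C, so η_total = 1 − T_C/T_H = 1 − 301.15/422.00 = 0.2864.
W_total = η_total · Q_H = 0.2864 × 228 = 65.3 kJ.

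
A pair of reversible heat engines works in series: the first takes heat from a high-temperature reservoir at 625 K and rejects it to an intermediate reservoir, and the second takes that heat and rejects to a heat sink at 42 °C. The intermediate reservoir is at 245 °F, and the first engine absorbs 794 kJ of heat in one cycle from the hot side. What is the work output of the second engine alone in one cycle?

T_C = 42 °C → 42 + 273.15 = 315.15 K.
T_m = 245 °F → (245 − 32) × 5/9 = 118.33 °C = 391.48 K.
Heat entering the second stage: Q_m = Q_H·(T_m/T_H) = 794 × 391.48/625.00 = 497.3 kJ.
Second-stage efficiency η₂ = 1 − T_C/T_m = 1 − 315.15/391.48 = 0.1950, so W₂ = η₂·Q_m = 96.97 kJ.

W₂ ≈ 96.97 kJ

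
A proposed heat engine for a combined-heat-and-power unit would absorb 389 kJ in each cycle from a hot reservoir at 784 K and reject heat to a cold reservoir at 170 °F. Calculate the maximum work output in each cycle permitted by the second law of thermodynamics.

W_max ≈ 215 kJ

T_C = 170 °F → (170 − 32) × 5/9 = 76.67 °C = 349.82 K.
No engine can exceed the Carnot limit: η_max = 1 − T_C/T_H = 1 − 349.82/784.00 = 0.5538.
W_max = η_max · Q_H = 0.5538 × 389 = 215 kJ.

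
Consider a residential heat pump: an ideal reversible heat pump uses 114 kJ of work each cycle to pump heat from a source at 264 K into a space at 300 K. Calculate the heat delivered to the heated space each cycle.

The Carnot heat-pump COP is COP_HP = T_H/(T_H − T_C) = 300.00/36.00 = 8.3333.
Q_H = COP_HP · W = 8.3333 × 114 = 950 kJ.

Q_H ≈ 950 kJ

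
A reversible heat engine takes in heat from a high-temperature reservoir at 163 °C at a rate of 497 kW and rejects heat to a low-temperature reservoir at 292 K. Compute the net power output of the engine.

T_H = 163 °C → 163 + 273.15 = 436.15 K.
For a reversible engine, η = 1 − T_C/T_H = 1 − 292.00/436.15 = 0.3305.
W = η·Q_H = 0.3305 × 497 = 164 kW.

Ẇ ≈ 164 kW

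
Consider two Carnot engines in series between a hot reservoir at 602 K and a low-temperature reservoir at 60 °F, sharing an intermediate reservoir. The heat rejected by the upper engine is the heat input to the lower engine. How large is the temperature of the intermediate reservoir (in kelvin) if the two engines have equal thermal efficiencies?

T_m ≈ 417 K

T_C = 60 °F → (60 − 32) × 5/9 = 15.56 °C = 288.71 K.
Equal efficiencies require 1 − T_m/T_H = 1 − T_C/T_m, i.e. T_m/T_H = T_C/T_m, so T_m = √(T_H·T_C) = √(602.00 × 288.71) = 417 K.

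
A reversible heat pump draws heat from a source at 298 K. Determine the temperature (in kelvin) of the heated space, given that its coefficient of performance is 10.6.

COP_HP = T_H/(T_H − T_C) ⇒ T_H = T_C·COP_HP/(COP_HP − 1) = 298.00 × 10.6/(10.6 − 1) = 329.0 K.

T_H ≈ 329.0 K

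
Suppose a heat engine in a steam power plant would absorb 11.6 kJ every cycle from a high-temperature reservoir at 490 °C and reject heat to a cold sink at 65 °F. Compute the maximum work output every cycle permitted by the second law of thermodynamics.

T_H = 490 °C → 490 + 273.15 = 763.15 K.
T_C = 65 °F → (65 − 32) × 5/9 = 18.33 °C = 291.48 K.
The second-law ceiling is the Carnot efficiency, η_max = 1 − T_C/T_H = 1 − 291.48/763.15 = 0.6181.
W_max = η_max · Q_H = 0.6181 × 11.6 = 7.17 kJ.

W_max ≈ 7.17 kJ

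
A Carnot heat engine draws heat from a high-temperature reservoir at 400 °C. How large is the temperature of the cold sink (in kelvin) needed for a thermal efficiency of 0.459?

T_C ≈ 364 K

T_H = 400 °C → 400 + 273.15 = 673.15 K.
From η = 1 − T_C/T_H, T_C = T_H·(1 − η) = 673.15 × (1 − 0.459) = 364 K.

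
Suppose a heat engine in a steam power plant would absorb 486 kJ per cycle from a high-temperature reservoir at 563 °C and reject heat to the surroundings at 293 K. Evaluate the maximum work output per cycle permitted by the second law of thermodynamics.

T_H = 563 °C → 563 + 273.15 = 836.15 K.
No engine can exceed the Carnot limit: η_max = 1 − T_C/T_H = 1 − 293.00/836.15 = 0.6496.
W_max = η_max · Q_H = 0.6496 × 486 = 316 kJ.

W_max ≈ 316 kJ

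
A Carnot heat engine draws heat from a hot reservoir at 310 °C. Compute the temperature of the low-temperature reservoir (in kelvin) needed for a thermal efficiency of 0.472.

T_C ≈ 308 K

T_H = 310 °C → 310 + 273.15 = 583.15 K.
From η = 1 − T_C/T_H, T_C = T_H·(1 − η) = 583.15 × (1 − 0.472) = 308 K.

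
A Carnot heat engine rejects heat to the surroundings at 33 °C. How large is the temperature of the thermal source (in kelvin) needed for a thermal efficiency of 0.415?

T_H ≈ 523 K

T_C = 33 °C → 33 + 273.15 = 306.15 K.
From η = 1 − T_C/T_H, solving for T_H gives T_H = T_C/(1 − η) = 306.15/(1 − 0.415) = 523 K.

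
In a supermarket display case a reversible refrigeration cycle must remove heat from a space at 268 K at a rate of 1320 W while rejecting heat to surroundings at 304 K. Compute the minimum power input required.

For a reversible refrigerator, COP_R = T_C/(T_H − T_C) = 268.00/36.00 = 7.4444.
W = Q_C/COP_R = 1320/7.4444 = 177 W.

Ẇ_in ≈ 177 W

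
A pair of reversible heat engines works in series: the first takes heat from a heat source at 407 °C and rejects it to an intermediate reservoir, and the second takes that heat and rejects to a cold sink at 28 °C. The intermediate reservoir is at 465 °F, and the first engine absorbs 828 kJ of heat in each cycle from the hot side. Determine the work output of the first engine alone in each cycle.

T_H = 407 °C → 407 + 273.15 = 680.15 K.
T_C = 28 °C → 28 + 273.15 = 301.15 K.
T_m = 465 °F → (465 − 32) × 5/9 = 240.56 °C = 513.71 K.
First-stage efficiency η₁ = 1 − T_m/T_H = 1 − 513.71/680.15 = 0.2447.
W₁ = η₁·Q_H = 0.2447 × 828 = 202.6 kJ.

W₁ ≈ 202.6 kJ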